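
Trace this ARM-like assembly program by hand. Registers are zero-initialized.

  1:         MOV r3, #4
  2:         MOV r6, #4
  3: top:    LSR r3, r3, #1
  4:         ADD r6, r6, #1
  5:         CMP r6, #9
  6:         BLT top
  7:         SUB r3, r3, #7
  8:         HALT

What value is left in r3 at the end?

-7

after MOV r3, #4: r3=4
after MOV r6, #4: r6=4
after LSR r3, r3, #1: r3=4>>1=2
after ADD r6, r6, #1: r6=4+1=5
CMP r6, #9  (cmp 5,9)
BLT top: taken
after LSR r3, r3, #1: r3=2>>1=1
after ADD r6, r6, #1: r6=5+1=6
CMP r6, #9  (cmp 6,9)
BLT top: taken
after LSR r3, r3, #1: r3=1>>1=0
after ADD r6, r6, #1: r6=6+1=7
CMP r6, #9  (cmp 7,9)
BLT top: taken
after LSR r3, r3, #1: r3=0>>1=0
after ADD r6, r6, #1: r6=7+1=8
CMP r6, #9  (cmp 8,9)
BLT top: taken
after LSR r3, r3, #1: r3=0>>1=0
after ADD r6, r6, #1: r6=8+1=9
CMP r6, #9  (cmp 9,9)
BLT top: not taken
after SUB r3, r3, #7: r3=0-7=-7
halt.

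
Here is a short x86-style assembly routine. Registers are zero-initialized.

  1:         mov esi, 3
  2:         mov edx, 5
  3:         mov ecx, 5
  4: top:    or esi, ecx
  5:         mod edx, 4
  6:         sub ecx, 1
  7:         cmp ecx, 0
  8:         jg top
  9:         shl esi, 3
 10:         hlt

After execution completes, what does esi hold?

esi=3
edx=5
ecx=5
esi=3|5=7
edx=5%4=1
ecx=5-1=4
cmp ecx, 0  (cmp 4,0)
jg top: taken
esi=7|4=7
edx=1%4=1
ecx=4-1=3
cmp ecx, 0  (cmp 3,0)
jg top: taken
esi=7|3=7
edx=1%4=1
ecx=3-1=2
cmp ecx, 0  (cmp 2,0)
jg top: taken
esi=7|2=7
edx=1%4=1
ecx=2-1=1
cmp ecx, 0  (cmp 1,0)
jg top: taken
esi=7|1=7
edx=1%4=1
ecx=1-1=0
cmp ecx, 0  (cmp 0,0)
jg top: not taken
esi=7<<3=56
halt.

56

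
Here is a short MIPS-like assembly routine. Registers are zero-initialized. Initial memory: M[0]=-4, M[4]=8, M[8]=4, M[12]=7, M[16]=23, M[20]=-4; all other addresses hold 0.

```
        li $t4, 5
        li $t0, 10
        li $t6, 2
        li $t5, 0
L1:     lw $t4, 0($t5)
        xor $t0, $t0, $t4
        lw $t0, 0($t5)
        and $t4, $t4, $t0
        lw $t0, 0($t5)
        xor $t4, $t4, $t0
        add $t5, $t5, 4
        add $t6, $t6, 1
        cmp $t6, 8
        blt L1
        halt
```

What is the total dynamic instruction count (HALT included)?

65

$t4=5
$t0=10
$t6=2
$t5=0
$t4=M[0]=-4
$t0=10^(-4)=-10
$t0=M[0]=-4
$t4=(-4)&(-4)=-4
$t0=M[0]=-4
$t4=(-4)^(-4)=0
$t5=0+4=4
$t6=2+1=3
cmp $t6, 8  (cmp 3,8)
blt L1: taken
$t4=M[4]=8
$t0=(-4)^8=-12
$t0=M[4]=8
$t4=8&8=8
$t0=M[4]=8
$t4=8^8=0
$t5=4+4=8
$t6=3+1=4
cmp $t6, 8  (cmp 4,8)
blt L1: taken
$t4=M[8]=4
$t0=8^4=12
$t0=M[8]=4
$t4=4&4=4
$t0=M[8]=4
$t4=4^4=0
$t5=8+4=12
$t6=4+1=5
cmp $t6, 8  (cmp 5,8)
blt L1: taken
$t4=M[12]=7
$t0=4^7=3
$t0=M[12]=7
$t4=7&7=7
$t0=M[12]=7
$t4=7^7=0
$t5=12+4=16
$t6=5+1=6
cmp $t6, 8  (cmp 6,8)
blt L1: taken
$t4=M[16]=23
$t0=7^23=16
$t0=M[16]=23
$t4=23&23=23
$t0=M[16]=23
$t4=23^23=0
$t5=16+4=20
$t6=6+1=7
cmp $t6, 8  (cmp 7,8)
blt L1: taken
$t4=M[20]=-4
$t0=23^(-4)=-21
$t0=M[20]=-4
$t4=(-4)&(-4)=-4
$t0=M[20]=-4
$t4=(-4)^(-4)=0
$t5=20+4=24
$t6=7+1=8
cmp $t6, 8  (cmp 8,8)
blt L1: not taken
halt.
Total executed instructions: 65.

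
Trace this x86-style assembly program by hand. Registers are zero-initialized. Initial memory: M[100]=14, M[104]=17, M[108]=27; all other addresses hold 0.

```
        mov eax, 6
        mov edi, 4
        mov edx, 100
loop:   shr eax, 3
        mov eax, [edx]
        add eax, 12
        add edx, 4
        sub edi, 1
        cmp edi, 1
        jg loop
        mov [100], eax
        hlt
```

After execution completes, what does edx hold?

112

after mov eax, 6: eax=6
after mov edi, 4: edi=4
after mov edx, 100: edx=100
after shr eax, 3: eax=6>>3=0
after mov eax, [edx]: eax=M[100]=14
after add eax, 12: eax=14+12=26
after add edx, 4: edx=100+4=104
after sub edi, 1: edi=4-1=3
cmp edi, 1  (cmp 3,1)
jg loop: taken
after shr eax, 3: eax=26>>3=3
after mov eax, [edx]: eax=M[104]=17
after add eax, 12: eax=17+12=29
after add edx, 4: edx=104+4=108
after sub edi, 1: edi=3-1=2
cmp edi, 1  (cmp 2,1)
jg loop: taken
after shr eax, 3: eax=29>>3=3
after mov eax, [edx]: eax=M[108]=27
after add eax, 12: eax=27+12=39
after add edx, 4: edx=108+4=112
after sub edi, 1: edi=2-1=1
cmp edi, 1  (cmp 1,1)
jg loop: not taken
mov [100], eax → M[100]=39
halt.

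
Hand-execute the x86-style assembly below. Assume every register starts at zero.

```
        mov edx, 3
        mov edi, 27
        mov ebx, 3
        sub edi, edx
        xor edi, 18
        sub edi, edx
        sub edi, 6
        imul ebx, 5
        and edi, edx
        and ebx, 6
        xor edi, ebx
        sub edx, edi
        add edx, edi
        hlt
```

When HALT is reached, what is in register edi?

7

edx=3
edi=27
ebx=3
edi=27-3=24
edi=24^18=10
edi=10-3=7
edi=7-6=1
ebx=3*5=15
edi=1&3=1
ebx=15&6=6
edi=1^6=7
edx=3-7=-4
edx=(-4)+7=3
halt.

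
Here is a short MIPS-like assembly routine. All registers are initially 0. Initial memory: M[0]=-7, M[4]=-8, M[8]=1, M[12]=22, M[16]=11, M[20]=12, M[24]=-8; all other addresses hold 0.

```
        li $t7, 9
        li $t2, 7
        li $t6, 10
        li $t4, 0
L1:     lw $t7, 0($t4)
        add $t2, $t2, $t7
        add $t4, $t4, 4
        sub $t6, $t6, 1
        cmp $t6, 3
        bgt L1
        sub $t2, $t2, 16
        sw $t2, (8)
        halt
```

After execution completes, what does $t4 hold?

28

after li $t7, 9: $t7=9
after li $t2, 7: $t2=7
after li $t6, 10: $t6=10
after li $t4, 0: $t4=0
after lw $t7, 0($t4): $t7=M[0]=-7
after add $t2, $t2, $t7: $t2=7+(-7)=0
after add $t4, $t4, 4: $t4=0+4=4
after sub $t6, $t6, 1: $t6=10-1=9
cmp $t6, 3  (cmp 9,3)
bgt L1: taken
after lw $t7, 0($t4): $t7=M[4]=-8
after add $t2, $t2, $t7: $t2=0+(-8)=-8
after add $t4, $t4, 4: $t4=4+4=8
after sub $t6, $t6, 1: $t6=9-1=8
cmp $t6, 3  (cmp 8,3)
bgt L1: taken
after lw $t7, 0($t4): $t7=M[8]=1
after add $t2, $t2, $t7: $t2=(-8)+1=-7
after add $t4, $t4, 4: $t4=8+4=12
after sub $t6, $t6, 1: $t6=8-1=7
cmp $t6, 3  (cmp 7,3)
bgt L1: taken
after lw $t7, 0($t4): $t7=M[12]=22
after add $t2, $t2, $t7: $t2=(-7)+22=15
after add $t4, $t4, 4: $t4=12+4=16
after sub $t6, $t6, 1: $t6=7-1=6
cmp $t6, 3  (cmp 6,3)
bgt L1: taken
after lw $t7, 0($t4): $t7=M[16]=11
after add $t2, $t2, $t7: $t2=15+11=26
after add $t4, $t4, 4: $t4=16+4=20
after sub $t6, $t6, 1: $t6=6-1=5
cmp $t6, 3  (cmp 5,3)
bgt L1: taken
after lw $t7, 0($t4): $t7=M[20]=12
after add $t2, $t2, $t7: $t2=26+12=38
after add $t4, $t4, 4: $t4=20+4=24
after sub $t6, $t6, 1: $t6=5-1=4
cmp $t6, 3  (cmp 4,3)
bgt L1: taken
after lw $t7, 0($t4): $t7=M[24]=-8
after add $t2, $t2, $t7: $t2=38+(-8)=30
after add $t4, $t4, 4: $t4=24+4=28
after sub $t6, $t6, 1: $t6=4-1=3
cmp $t6, 3  (cmp 3,3)
bgt L1: not taken
after sub $t2, $t2, 16: $t2=30-16=14
sw $t2, (8) → M[8]=14
halt.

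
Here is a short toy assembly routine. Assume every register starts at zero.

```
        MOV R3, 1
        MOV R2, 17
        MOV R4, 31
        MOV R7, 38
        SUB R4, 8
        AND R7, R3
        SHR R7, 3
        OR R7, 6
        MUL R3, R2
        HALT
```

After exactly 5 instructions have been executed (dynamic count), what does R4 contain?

R3=1
R2=17
R4=31
R7=38
R4=31-8=23
After step 5: R4 = 23.

23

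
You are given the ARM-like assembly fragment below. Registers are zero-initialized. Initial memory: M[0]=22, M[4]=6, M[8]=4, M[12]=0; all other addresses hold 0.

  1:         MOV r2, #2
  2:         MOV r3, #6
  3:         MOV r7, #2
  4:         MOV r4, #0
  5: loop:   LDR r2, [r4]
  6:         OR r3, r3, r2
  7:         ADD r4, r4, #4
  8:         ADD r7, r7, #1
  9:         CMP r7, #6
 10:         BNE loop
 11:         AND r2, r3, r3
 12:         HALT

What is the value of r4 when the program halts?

after MOV r2, #2: r2=2
after MOV r3, #6: r3=6
after MOV r7, #2: r7=2
after MOV r4, #0: r4=0
after LDR r2, [r4]: r2=M[0]=22
after OR r3, r3, r2: r3=6|22=22
after ADD r4, r4, #4: r4=0+4=4
after ADD r7, r7, #1: r7=2+1=3
CMP r7, #6  (cmp 3,6)
BNE loop: taken
after LDR r2, [r4]: r2=M[4]=6
after OR r3, r3, r2: r3=22|6=22
after ADD r4, r4, #4: r4=4+4=8
after ADD r7, r7, #1: r7=3+1=4
CMP r7, #6  (cmp 4,6)
BNE loop: taken
after LDR r2, [r4]: r2=M[8]=4
after OR r3, r3, r2: r3=22|4=22
after ADD r4, r4, #4: r4=8+4=12
after ADD r7, r7, #1: r7=4+1=5
CMP r7, #6  (cmp 5,6)
BNE loop: taken
after LDR r2, [r4]: r2=M[12]=0
after OR r3, r3, r2: r3=22|0=22
after ADD r4, r4, #4: r4=12+4=16
after ADD r7, r7, #1: r7=5+1=6
CMP r7, #6  (cmp 6,6)
BNE loop: not taken
after AND r2, r3, r3: r2=22&22=22
halt.

16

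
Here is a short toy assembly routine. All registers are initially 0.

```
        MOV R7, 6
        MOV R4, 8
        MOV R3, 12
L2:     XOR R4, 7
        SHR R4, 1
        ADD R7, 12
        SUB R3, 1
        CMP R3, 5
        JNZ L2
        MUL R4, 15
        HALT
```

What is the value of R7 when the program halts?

R7=6
R4=8
R3=12
R4=8^7=15
R4=15>>1=7
R7=6+12=18
R3=12-1=11
CMP R3, 5  (cmp 11,5)
JNZ L2: taken
R4=7^7=0
R4=0>>1=0
R7=18+12=30
R3=11-1=10
CMP R3, 5  (cmp 10,5)
JNZ L2: taken
R4=0^7=7
R4=7>>1=3
R7=30+12=42
R3=10-1=9
CMP R3, 5  (cmp 9,5)
JNZ L2: taken
R4=3^7=4
R4=4>>1=2
R7=42+12=54
R3=9-1=8
CMP R3, 5  (cmp 8,5)
JNZ L2: taken
R4=2^7=5
R4=5>>1=2
R7=54+12=66
R3=8-1=7
CMP R3, 5  (cmp 7,5)
JNZ L2: taken
R4=2^7=5
R4=5>>1=2
R7=66+12=78
R3=7-1=6
CMP R3, 5  (cmp 6,5)
JNZ L2: taken
R4=2^7=5
R4=5>>1=2
R7=78+12=90
R3=6-1=5
CMP R3, 5  (cmp 5,5)
JNZ L2: not taken
R4=2*15=30
halt.

90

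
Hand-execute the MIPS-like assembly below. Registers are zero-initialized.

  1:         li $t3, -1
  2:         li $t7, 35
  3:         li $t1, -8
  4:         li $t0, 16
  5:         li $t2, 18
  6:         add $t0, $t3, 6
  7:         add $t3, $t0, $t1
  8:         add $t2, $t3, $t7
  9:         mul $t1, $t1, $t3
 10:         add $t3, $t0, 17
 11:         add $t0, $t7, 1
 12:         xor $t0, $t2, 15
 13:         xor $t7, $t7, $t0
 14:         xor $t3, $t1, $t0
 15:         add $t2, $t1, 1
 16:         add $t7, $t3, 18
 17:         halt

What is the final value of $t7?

after li $t3, -1: $t3=-1
after li $t7, 35: $t7=35
after li $t1, -8: $t1=-8
after li $t0, 16: $t0=16
after li $t2, 18: $t2=18
after add $t0, $t3, 6: $t0=(-1)+6=5
after add $t3, $t0, $t1: $t3=5+(-8)=-3
after add $t2, $t3, $t7: $t2=(-3)+35=32
after mul $t1, $t1, $t3: $t1=(-8)*(-3)=24
after add $t3, $t0, 17: $t3=5+17=22
after add $t0, $t7, 1: $t0=35+1=36
after xor $t0, $t2, 15: $t0=32^15=47
after xor $t7, $t7, $t0: $t7=35^47=12
after xor $t3, $t1, $t0: $t3=24^47=55
after add $t2, $t1, 1: $t2=24+1=25
after add $t7, $t3, 18: $t7=55+18=73
halt.

73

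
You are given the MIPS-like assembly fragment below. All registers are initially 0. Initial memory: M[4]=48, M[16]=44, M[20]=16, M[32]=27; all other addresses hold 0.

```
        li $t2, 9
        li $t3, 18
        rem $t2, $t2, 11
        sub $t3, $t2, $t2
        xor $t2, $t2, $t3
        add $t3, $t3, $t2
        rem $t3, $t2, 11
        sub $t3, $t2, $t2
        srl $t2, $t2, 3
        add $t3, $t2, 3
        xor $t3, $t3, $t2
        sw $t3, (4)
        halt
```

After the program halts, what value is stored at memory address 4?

5

after li $t2, 9: $t2=9
after li $t3, 18: $t3=18
after rem $t2, $t2, 11: $t2=9%11=9
after sub $t3, $t2, $t2: $t3=9-9=0
after xor $t2, $t2, $t3: $t2=9^0=9
after add $t3, $t3, $t2: $t3=0+9=9
after rem $t3, $t2, 11: $t3=9%11=9
after sub $t3, $t2, $t2: $t3=9-9=0
after srl $t2, $t2, 3: $t2=9>>3=1
after add $t3, $t2, 3: $t3=1+3=4
after xor $t3, $t3, $t2: $t3=4^1=5
sw $t3, (4) → M[4]=5
halt.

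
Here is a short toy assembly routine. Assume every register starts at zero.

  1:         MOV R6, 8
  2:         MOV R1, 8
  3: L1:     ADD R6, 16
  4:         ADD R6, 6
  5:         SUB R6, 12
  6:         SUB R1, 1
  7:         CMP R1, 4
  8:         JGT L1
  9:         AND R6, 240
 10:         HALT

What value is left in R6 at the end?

48

after MOV R6, 8: R6=8
after MOV R1, 8: R1=8
after ADD R6, 16: R6=8+16=24
after ADD R6, 6: R6=24+6=30
after SUB R6, 12: R6=30-12=18
after SUB R1, 1: R1=8-1=7
CMP R1, 4  (cmp 7,4)
JGT L1: taken
after ADD R6, 16: R6=18+16=34
after ADD R6, 6: R6=34+6=40
after SUB R6, 12: R6=40-12=28
after SUB R1, 1: R1=7-1=6
CMP R1, 4  (cmp 6,4)
JGT L1: taken
after ADD R6, 16: R6=28+16=44
after ADD R6, 6: R6=44+6=50
after SUB R6, 12: R6=50-12=38
after SUB R1, 1: R1=6-1=5
CMP R1, 4  (cmp 5,4)
JGT L1: taken
after ADD R6, 16: R6=38+16=54
after ADD R6, 6: R6=54+6=60
after SUB R6, 12: R6=60-12=48
after SUB R1, 1: R1=5-1=4
CMP R1, 4  (cmp 4,4)
JGT L1: not taken
after AND R6, 240: R6=48&240=48
halt.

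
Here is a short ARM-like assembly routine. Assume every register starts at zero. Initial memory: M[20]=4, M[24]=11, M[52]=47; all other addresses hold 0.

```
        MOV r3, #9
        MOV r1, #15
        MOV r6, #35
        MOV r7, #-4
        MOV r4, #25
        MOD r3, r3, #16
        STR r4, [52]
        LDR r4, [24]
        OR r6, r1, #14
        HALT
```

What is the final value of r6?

15

r3=9
r1=15
r6=35
r7=-4
r4=25
r3=9%16=9
STR r4, [52] → M[52]=25
r4=M[24]=11
r6=15|14=15
halt.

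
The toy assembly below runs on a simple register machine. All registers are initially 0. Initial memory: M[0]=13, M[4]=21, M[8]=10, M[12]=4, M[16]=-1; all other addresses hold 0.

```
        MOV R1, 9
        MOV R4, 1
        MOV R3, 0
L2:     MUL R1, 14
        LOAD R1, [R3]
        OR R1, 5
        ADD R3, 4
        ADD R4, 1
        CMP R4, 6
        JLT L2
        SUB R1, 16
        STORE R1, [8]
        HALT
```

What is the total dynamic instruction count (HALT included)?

after MOV R1, 9: R1=9
after MOV R4, 1: R4=1
after MOV R3, 0: R3=0
after MUL R1, 14: R1=9*14=126
after LOAD R1, [R3]: R1=M[0]=13
after OR R1, 5: R1=13|5=13
after ADD R3, 4: R3=0+4=4
after ADD R4, 1: R4=1+1=2
CMP R4, 6  (cmp 2,6)
JLT L2: taken
after MUL R1, 14: R1=13*14=182
after LOAD R1, [R3]: R1=M[4]=21
after OR R1, 5: R1=21|5=21
after ADD R3, 4: R3=4+4=8
after ADD R4, 1: R4=2+1=3
CMP R4, 6  (cmp 3,6)
JLT L2: taken
after MUL R1, 14: R1=21*14=294
after LOAD R1, [R3]: R1=M[8]=10
after OR R1, 5: R1=10|5=15
after ADD R3, 4: R3=8+4=12
after ADD R4, 1: R4=3+1=4
CMP R4, 6  (cmp 4,6)
JLT L2: taken
after MUL R1, 14: R1=15*14=210
after LOAD R1, [R3]: R1=M[12]=4
after OR R1, 5: R1=4|5=5
after ADD R3, 4: R3=12+4=16
after ADD R4, 1: R4=4+1=5
CMP R4, 6  (cmp 5,6)
JLT L2: taken
after MUL R1, 14: R1=5*14=70
after LOAD R1, [R3]: R1=M[16]=-1
after OR R1, 5: R1=(-1)|5=-1
after ADD R3, 4: R3=16+4=20
after ADD R4, 1: R4=5+1=6
CMP R4, 6  (cmp 6,6)
JLT L2: not taken
after SUB R1, 16: R1=(-1)-16=-17
STORE R1, [8] → M[8]=-17
halt.
Total executed instructions: 41.

41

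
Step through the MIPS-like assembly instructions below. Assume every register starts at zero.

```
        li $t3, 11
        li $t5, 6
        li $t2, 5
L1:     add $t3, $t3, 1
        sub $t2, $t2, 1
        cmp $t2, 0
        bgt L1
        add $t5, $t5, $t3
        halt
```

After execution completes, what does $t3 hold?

16

li $t3, 11 → $t3=11
li $t5, 6 → $t5=6
li $t2, 5 → $t2=5
add $t3, $t3, 1 → $t3=11+1=12
sub $t2, $t2, 1 → $t2=5-1=4
cmp $t2, 0  (cmp 4,0)
bgt L1: taken
add $t3, $t3, 1 → $t3=12+1=13
sub $t2, $t2, 1 → $t2=4-1=3
cmp $t2, 0  (cmp 3,0)
bgt L1: taken
add $t3, $t3, 1 → $t3=13+1=14
sub $t2, $t2, 1 → $t2=3-1=2
cmp $t2, 0  (cmp 2,0)
bgt L1: taken
add $t3, $t3, 1 → $t3=14+1=15
sub $t2, $t2, 1 → $t2=2-1=1
cmp $t2, 0  (cmp 1,0)
bgt L1: taken
add $t3, $t3, 1 → $t3=15+1=16
sub $t2, $t2, 1 → $t2=1-1=0
cmp $t2, 0  (cmp 0,0)
bgt L1: not taken
add $t5, $t5, $t3 → $t5=6+16=22
halt.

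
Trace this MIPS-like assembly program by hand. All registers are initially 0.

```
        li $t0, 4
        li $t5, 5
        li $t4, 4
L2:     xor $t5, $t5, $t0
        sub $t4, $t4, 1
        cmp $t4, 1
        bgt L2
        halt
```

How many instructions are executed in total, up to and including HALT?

16

after li $t0, 4: $t0=4
after li $t5, 5: $t5=5
after li $t4, 4: $t4=4
after xor $t5, $t5, $t0: $t5=5^4=1
after sub $t4, $t4, 1: $t4=4-1=3
cmp $t4, 1  (cmp 3,1)
bgt L2: taken
after xor $t5, $t5, $t0: $t5=1^4=5
after sub $t4, $t4, 1: $t4=3-1=2
cmp $t4, 1  (cmp 2,1)
bgt L2: taken
after xor $t5, $t5, $t0: $t5=5^4=1
after sub $t4, $t4, 1: $t4=2-1=1
cmp $t4, 1  (cmp 1,1)
bgt L2: not taken
halt.
Total executed instructions: 16.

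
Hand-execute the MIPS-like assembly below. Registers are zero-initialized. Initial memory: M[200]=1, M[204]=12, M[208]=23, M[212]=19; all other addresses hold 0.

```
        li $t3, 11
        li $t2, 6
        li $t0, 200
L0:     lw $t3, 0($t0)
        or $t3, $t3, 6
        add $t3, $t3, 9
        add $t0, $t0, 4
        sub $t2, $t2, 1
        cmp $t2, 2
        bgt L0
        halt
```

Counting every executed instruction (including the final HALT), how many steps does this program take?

$t3=11
$t2=6
$t0=200
$t3=M[200]=1
$t3=1|6=7
$t3=7+9=16
$t0=200+4=204
$t2=6-1=5
cmp $t2, 2  (cmp 5,2)
bgt L0: taken
$t3=M[204]=12
$t3=12|6=14
$t3=14+9=23
$t0=204+4=208
$t2=5-1=4
cmp $t2, 2  (cmp 4,2)
bgt L0: taken
$t3=M[208]=23
$t3=23|6=23
$t3=23+9=32
$t0=208+4=212
$t2=4-1=3
cmp $t2, 2  (cmp 3,2)
bgt L0: taken
$t3=M[212]=19
$t3=19|6=23
$t3=23+9=32
$t0=212+4=216
$t2=3-1=2
cmp $t2, 2  (cmp 2,2)
bgt L0: not taken
halt.
Total executed instructions: 32.

32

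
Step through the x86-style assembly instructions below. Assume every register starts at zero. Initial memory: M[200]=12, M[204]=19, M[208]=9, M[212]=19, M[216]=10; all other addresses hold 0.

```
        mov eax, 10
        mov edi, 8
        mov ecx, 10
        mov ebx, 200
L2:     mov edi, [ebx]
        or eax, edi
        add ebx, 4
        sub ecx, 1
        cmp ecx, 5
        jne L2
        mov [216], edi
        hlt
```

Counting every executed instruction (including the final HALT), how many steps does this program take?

36

after mov eax, 10: eax=10
after mov edi, 8: edi=8
after mov ecx, 10: ecx=10
after mov ebx, 200: ebx=200
after mov edi, [ebx]: edi=M[200]=12
after or eax, edi: eax=10|12=14
after add ebx, 4: ebx=200+4=204
after sub ecx, 1: ecx=10-1=9
cmp ecx, 5  (cmp 9,5)
jne L2: taken
after mov edi, [ebx]: edi=M[204]=19
after or eax, edi: eax=14|19=31
after add ebx, 4: ebx=204+4=208
after sub ecx, 1: ecx=9-1=8
cmp ecx, 5  (cmp 8,5)
jne L2: taken
after mov edi, [ebx]: edi=M[208]=9
after or eax, edi: eax=31|9=31
after add ebx, 4: ebx=208+4=212
after sub ecx, 1: ecx=8-1=7
cmp ecx, 5  (cmp 7,5)
jne L2: taken
after mov edi, [ebx]: edi=M[212]=19
after or eax, edi: eax=31|19=31
after add ebx, 4: ebx=212+4=216
after sub ecx, 1: ecx=7-1=6
cmp ecx, 5  (cmp 6,5)
jne L2: taken
after mov edi, [ebx]: edi=M[216]=10
after or eax, edi: eax=31|10=31
after add ebx, 4: ebx=216+4=220
after sub ecx, 1: ecx=6-1=5
cmp ecx, 5  (cmp 5,5)
jne L2: not taken
mov [216], edi → M[216]=10
halt.
Total executed instructions: 36.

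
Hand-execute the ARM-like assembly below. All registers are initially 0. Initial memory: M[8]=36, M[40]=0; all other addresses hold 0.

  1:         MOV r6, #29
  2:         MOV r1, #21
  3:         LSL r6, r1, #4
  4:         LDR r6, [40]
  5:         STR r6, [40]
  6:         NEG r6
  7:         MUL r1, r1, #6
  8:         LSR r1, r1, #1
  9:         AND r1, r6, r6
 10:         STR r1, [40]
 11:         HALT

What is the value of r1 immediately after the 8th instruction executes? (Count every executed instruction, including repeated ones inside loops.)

after MOV r6, #29: r6=29
after MOV r1, #21: r1=21
after LSL r6, r1, #4: r6=21<<4=336
after LDR r6, [40]: r6=M[40]=0
STR r6, [40] → M[40]=0
after NEG r6: r6=-(0)=0
after MUL r1, r1, #6: r1=21*6=126
after LSR r1, r1, #1: r1=126>>1=63
After step 8: r1 = 63.

63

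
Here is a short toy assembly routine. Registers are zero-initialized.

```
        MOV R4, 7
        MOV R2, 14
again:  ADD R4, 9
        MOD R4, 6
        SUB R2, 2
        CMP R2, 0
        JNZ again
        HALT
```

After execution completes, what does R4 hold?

MOV R4, 7 → R4=7
MOV R2, 14 → R2=14
ADD R4, 9 → R4=7+9=16
MOD R4, 6 → R4=16%6=4
SUB R2, 2 → R2=14-2=12
CMP R2, 0  (cmp 12,0)
JNZ again: taken
ADD R4, 9 → R4=4+9=13
MOD R4, 6 → R4=13%6=1
SUB R2, 2 → R2=12-2=10
CMP R2, 0  (cmp 10,0)
JNZ again: taken
ADD R4, 9 → R4=1+9=10
MOD R4, 6 → R4=10%6=4
SUB R2, 2 → R2=10-2=8
CMP R2, 0  (cmp 8,0)
JNZ again: taken
ADD R4, 9 → R4=4+9=13
MOD R4, 6 → R4=13%6=1
SUB R2, 2 → R2=8-2=6
CMP R2, 0  (cmp 6,0)
JNZ again: taken
ADD R4, 9 → R4=1+9=10
MOD R4, 6 → R4=10%6=4
SUB R2, 2 → R2=6-2=4
CMP R2, 0  (cmp 4,0)
JNZ again: taken
ADD R4, 9 → R4=4+9=13
MOD R4, 6 → R4=13%6=1
SUB R2, 2 → R2=4-2=2
CMP R2, 0  (cmp 2,0)
JNZ again: taken
ADD R4, 9 → R4=1+9=10
MOD R4, 6 → R4=10%6=4
SUB R2, 2 → R2=2-2=0
CMP R2, 0  (cmp 0,0)
JNZ again: not taken
halt.

4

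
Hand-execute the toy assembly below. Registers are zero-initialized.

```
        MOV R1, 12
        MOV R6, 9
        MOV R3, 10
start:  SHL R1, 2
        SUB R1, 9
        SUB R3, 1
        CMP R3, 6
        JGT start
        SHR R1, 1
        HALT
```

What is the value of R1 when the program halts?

1153

MOV R1, 12 → R1=12
MOV R6, 9 → R6=9
MOV R3, 10 → R3=10
SHL R1, 2 → R1=12<<2=48
SUB R1, 9 → R1=48-9=39
SUB R3, 1 → R3=10-1=9
CMP R3, 6  (cmp 9,6)
JGT start: taken
SHL R1, 2 → R1=39<<2=156
SUB R1, 9 → R1=156-9=147
SUB R3, 1 → R3=9-1=8
CMP R3, 6  (cmp 8,6)
JGT start: taken
SHL R1, 2 → R1=147<<2=588
SUB R1, 9 → R1=588-9=579
SUB R3, 1 → R3=8-1=7
CMP R3, 6  (cmp 7,6)
JGT start: taken
SHL R1, 2 → R1=579<<2=2316
SUB R1, 9 → R1=2316-9=2307
SUB R3, 1 → R3=7-1=6
CMP R3, 6  (cmp 6,6)
JGT start: not taken
SHR R1, 1 → R1=2307>>1=1153
halt.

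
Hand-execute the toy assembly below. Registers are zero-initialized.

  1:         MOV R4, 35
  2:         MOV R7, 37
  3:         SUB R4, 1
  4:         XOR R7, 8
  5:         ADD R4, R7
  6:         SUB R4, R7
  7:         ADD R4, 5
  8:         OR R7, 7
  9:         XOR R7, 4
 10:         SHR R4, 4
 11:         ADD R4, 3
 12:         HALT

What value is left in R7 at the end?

after MOV R4, 35: R4=35
after MOV R7, 37: R7=37
after SUB R4, 1: R4=35-1=34
after XOR R7, 8: R7=37^8=45
after ADD R4, R7: R4=34+45=79
after SUB R4, R7: R4=79-45=34
after ADD R4, 5: R4=34+5=39
after OR R7, 7: R7=45|7=47
after XOR R7, 4: R7=47^4=43
after SHR R4, 4: R4=39>>4=2
after ADD R4, 3: R4=2+3=5
halt.

43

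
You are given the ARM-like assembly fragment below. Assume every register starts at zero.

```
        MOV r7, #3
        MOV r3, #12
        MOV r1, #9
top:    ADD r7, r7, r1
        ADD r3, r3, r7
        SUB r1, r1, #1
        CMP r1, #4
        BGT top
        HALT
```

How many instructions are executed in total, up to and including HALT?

29

after MOV r7, #3: r7=3
after MOV r3, #12: r3=12
after MOV r1, #9: r1=9
after ADD r7, r7, r1: r7=3+9=12
after ADD r3, r3, r7: r3=12+12=24
after SUB r1, r1, #1: r1=9-1=8
CMP r1, #4  (cmp 8,4)
BGT top: taken
after ADD r7, r7, r1: r7=12+8=20
after ADD r3, r3, r7: r3=24+20=44
after SUB r1, r1, #1: r1=8-1=7
CMP r1, #4  (cmp 7,4)
BGT top: taken
after ADD r7, r7, r1: r7=20+7=27
after ADD r3, r3, r7: r3=44+27=71
after SUB r1, r1, #1: r1=7-1=6
CMP r1, #4  (cmp 6,4)
BGT top: taken
after ADD r7, r7, r1: r7=27+6=33
after ADD r3, r3, r7: r3=71+33=104
after SUB r1, r1, #1: r1=6-1=5
CMP r1, #4  (cmp 5,4)
BGT top: taken
after ADD r7, r7, r1: r7=33+5=38
after ADD r3, r3, r7: r3=104+38=142
after SUB r1, r1, #1: r1=5-1=4
CMP r1, #4  (cmp 4,4)
BGT top: not taken
halt.
Total executed instructions: 29.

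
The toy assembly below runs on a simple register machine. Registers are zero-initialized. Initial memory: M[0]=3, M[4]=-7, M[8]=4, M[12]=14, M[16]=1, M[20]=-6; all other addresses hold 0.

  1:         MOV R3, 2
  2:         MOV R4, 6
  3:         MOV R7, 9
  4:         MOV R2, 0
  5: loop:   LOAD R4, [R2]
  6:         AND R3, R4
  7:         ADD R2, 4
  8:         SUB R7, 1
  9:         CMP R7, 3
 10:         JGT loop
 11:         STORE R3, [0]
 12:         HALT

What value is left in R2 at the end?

R3=2
R4=6
R7=9
R2=0
R4=M[0]=3
R3=2&3=2
R2=0+4=4
R7=9-1=8
CMP R7, 3  (cmp 8,3)
JGT loop: taken
R4=M[4]=-7
R3=2&(-7)=0
R2=4+4=8
R7=8-1=7
CMP R7, 3  (cmp 7,3)
JGT loop: taken
R4=M[8]=4
R3=0&4=0
R2=8+4=12
R7=7-1=6
CMP R7, 3  (cmp 6,3)
JGT loop: taken
R4=M[12]=14
R3=0&14=0
R2=12+4=16
R7=6-1=5
CMP R7, 3  (cmp 5,3)
JGT loop: taken
R4=M[16]=1
R3=0&1=0
R2=16+4=20
R7=5-1=4
CMP R7, 3  (cmp 4,3)
JGT loop: taken
R4=M[20]=-6
R3=0&(-6)=0
R2=20+4=24
R7=4-1=3
CMP R7, 3  (cmp 3,3)
JGT loop: not taken
STORE R3, [0] → M[0]=0
halt.

24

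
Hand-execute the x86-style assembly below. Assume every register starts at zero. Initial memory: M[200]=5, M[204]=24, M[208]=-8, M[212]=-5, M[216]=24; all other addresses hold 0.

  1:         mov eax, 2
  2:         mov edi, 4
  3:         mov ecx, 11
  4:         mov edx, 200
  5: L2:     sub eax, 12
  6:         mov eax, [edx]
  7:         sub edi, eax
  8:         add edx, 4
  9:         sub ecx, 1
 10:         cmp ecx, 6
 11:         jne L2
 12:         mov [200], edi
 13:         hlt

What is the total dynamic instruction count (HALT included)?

41

eax=2
edi=4
ecx=11
edx=200
eax=2-12=-10
eax=M[200]=5
edi=4-5=-1
edx=200+4=204
ecx=11-1=10
cmp ecx, 6  (cmp 10,6)
jne L2: taken
eax=5-12=-7
eax=M[204]=24
edi=(-1)-24=-25
edx=204+4=208
ecx=10-1=9
cmp ecx, 6  (cmp 9,6)
jne L2: taken
eax=24-12=12
eax=M[208]=-8
edi=(-25)-(-8)=-17
edx=208+4=212
ecx=9-1=8
cmp ecx, 6  (cmp 8,6)
jne L2: taken
eax=(-8)-12=-20
eax=M[212]=-5
edi=(-17)-(-5)=-12
edx=212+4=216
ecx=8-1=7
cmp ecx, 6  (cmp 7,6)
jne L2: taken
eax=(-5)-12=-17
eax=M[216]=24
edi=(-12)-24=-36
edx=216+4=220
ecx=7-1=6
cmp ecx, 6  (cmp 6,6)
jne L2: not taken
mov [200], edi → M[200]=-36
halt.
Total executed instructions: 41.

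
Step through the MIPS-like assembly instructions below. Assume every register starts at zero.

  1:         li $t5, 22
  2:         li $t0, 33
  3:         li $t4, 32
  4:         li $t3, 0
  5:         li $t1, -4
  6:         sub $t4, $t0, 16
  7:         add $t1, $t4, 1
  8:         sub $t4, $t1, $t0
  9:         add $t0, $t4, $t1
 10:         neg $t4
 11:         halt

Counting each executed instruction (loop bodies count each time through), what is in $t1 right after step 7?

18

$t5=22
$t0=33
$t4=32
$t3=0
$t1=-4
$t4=33-16=17
$t1=17+1=18
After step 7: $t1 = 18.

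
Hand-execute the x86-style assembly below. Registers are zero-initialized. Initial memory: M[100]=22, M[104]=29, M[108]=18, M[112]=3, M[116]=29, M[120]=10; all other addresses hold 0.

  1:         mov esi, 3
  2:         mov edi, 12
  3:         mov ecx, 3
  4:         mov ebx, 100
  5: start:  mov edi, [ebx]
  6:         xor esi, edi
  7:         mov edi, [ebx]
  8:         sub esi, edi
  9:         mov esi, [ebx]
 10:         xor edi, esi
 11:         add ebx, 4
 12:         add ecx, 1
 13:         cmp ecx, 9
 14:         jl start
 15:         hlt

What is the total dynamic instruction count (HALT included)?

65

after mov esi, 3: esi=3
after mov edi, 12: edi=12
after mov ecx, 3: ecx=3
after mov ebx, 100: ebx=100
after mov edi, [ebx]: edi=M[100]=22
after xor esi, edi: esi=3^22=21
after mov edi, [ebx]: edi=M[100]=22
after sub esi, edi: esi=21-22=-1
after mov esi, [ebx]: esi=M[100]=22
after xor edi, esi: edi=22^22=0
after add ebx, 4: ebx=100+4=104
after add ecx, 1: ecx=3+1=4
cmp ecx, 9  (cmp 4,9)
jl start: taken
after mov edi, [ebx]: edi=M[104]=29
after xor esi, edi: esi=22^29=11
after mov edi, [ebx]: edi=M[104]=29
after sub esi, edi: esi=11-29=-18
after mov esi, [ebx]: esi=M[104]=29
after xor edi, esi: edi=29^29=0
after add ebx, 4: ebx=104+4=108
after add ecx, 1: ecx=4+1=5
cmp ecx, 9  (cmp 5,9)
jl start: taken
after mov edi, [ebx]: edi=M[108]=18
after xor esi, edi: esi=29^18=15
after mov edi, [ebx]: edi=M[108]=18
after sub esi, edi: esi=15-18=-3
after mov esi, [ebx]: esi=M[108]=18
after xor edi, esi: edi=18^18=0
after add ebx, 4: ebx=108+4=112
after add ecx, 1: ecx=5+1=6
cmp ecx, 9  (cmp 6,9)
jl start: taken
after mov edi, [ebx]: edi=M[112]=3
after xor esi, edi: esi=18^3=17
after mov edi, [ebx]: edi=M[112]=3
after sub esi, edi: esi=17-3=14
after mov esi, [ebx]: esi=M[112]=3
after xor edi, esi: edi=3^3=0
after add ebx, 4: ebx=112+4=116
after add ecx, 1: ecx=6+1=7
cmp ecx, 9  (cmp 7,9)
jl start: taken
after mov edi, [ebx]: edi=M[116]=29
after xor esi, edi: esi=3^29=30
after mov edi, [ebx]: edi=M[116]=29
after sub esi, edi: esi=30-29=1
after mov esi, [ebx]: esi=M[116]=29
after xor edi, esi: edi=29^29=0
after add ebx, 4: ebx=116+4=120
after add ecx, 1: ecx=7+1=8
cmp ecx, 9  (cmp 8,9)
jl start: taken
after mov edi, [ebx]: edi=M[120]=10
after xor esi, edi: esi=29^10=23
after mov edi, [ebx]: edi=M[120]=10
after sub esi, edi: esi=23-10=13
after mov esi, [ebx]: esi=M[120]=10
after xor edi, esi: edi=10^10=0
after add ebx, 4: ebx=120+4=124
after add ecx, 1: ecx=8+1=9
cmp ecx, 9  (cmp 9,9)
jl start: not taken
halt.
Total executed instructions: 65.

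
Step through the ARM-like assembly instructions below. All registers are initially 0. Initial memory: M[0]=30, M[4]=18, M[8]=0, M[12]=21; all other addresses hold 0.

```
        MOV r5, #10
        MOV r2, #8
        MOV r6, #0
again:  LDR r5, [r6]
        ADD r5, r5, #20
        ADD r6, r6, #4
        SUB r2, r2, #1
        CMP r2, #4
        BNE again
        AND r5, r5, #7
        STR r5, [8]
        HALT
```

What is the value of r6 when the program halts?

r5=10
r2=8
r6=0
r5=M[0]=30
r5=30+20=50
r6=0+4=4
r2=8-1=7
CMP r2, #4  (cmp 7,4)
BNE again: taken
r5=M[4]=18
r5=18+20=38
r6=4+4=8
r2=7-1=6
CMP r2, #4  (cmp 6,4)
BNE again: taken
r5=M[8]=0
r5=0+20=20
r6=8+4=12
r2=6-1=5
CMP r2, #4  (cmp 5,4)
BNE again: taken
r5=M[12]=21
r5=21+20=41
r6=12+4=16
r2=5-1=4
CMP r2, #4  (cmp 4,4)
BNE again: not taken
r5=41&7=1
STR r5, [8] → M[8]=1
halt.

16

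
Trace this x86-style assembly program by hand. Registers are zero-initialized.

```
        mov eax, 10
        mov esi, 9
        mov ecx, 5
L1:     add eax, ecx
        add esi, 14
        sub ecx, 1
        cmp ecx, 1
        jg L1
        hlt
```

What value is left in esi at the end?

eax=10
esi=9
ecx=5
eax=10+5=15
esi=9+14=23
ecx=5-1=4
cmp ecx, 1  (cmp 4,1)
jg L1: taken
eax=15+4=19
esi=23+14=37
ecx=4-1=3
cmp ecx, 1  (cmp 3,1)
jg L1: taken
eax=19+3=22
esi=37+14=51
ecx=3-1=2
cmp ecx, 1  (cmp 2,1)
jg L1: taken
eax=22+2=24
esi=51+14=65
ecx=2-1=1
cmp ecx, 1  (cmp 1,1)
jg L1: not taken
halt.

65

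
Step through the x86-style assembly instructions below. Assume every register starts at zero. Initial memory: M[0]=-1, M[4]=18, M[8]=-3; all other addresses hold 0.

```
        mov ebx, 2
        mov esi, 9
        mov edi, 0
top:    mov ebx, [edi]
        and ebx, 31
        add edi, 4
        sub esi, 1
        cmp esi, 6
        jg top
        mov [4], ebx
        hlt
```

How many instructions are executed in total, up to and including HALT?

ebx=2
esi=9
edi=0
ebx=M[0]=-1
ebx=(-1)&31=31
edi=0+4=4
esi=9-1=8
cmp esi, 6  (cmp 8,6)
jg top: taken
ebx=M[4]=18
ebx=18&31=18
edi=4+4=8
esi=8-1=7
cmp esi, 6  (cmp 7,6)
jg top: taken
ebx=M[8]=-3
ebx=(-3)&31=29
edi=8+4=12
esi=7-1=6
cmp esi, 6  (cmp 6,6)
jg top: not taken
mov [4], ebx → M[4]=29
halt.
Total executed instructions: 23.

23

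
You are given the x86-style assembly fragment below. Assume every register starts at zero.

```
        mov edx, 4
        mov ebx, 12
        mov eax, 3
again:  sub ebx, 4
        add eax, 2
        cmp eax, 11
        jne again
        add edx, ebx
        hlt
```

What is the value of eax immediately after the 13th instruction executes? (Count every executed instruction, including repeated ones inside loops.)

after mov edx, 4: edx=4
after mov ebx, 12: ebx=12
after mov eax, 3: eax=3
after sub ebx, 4: ebx=12-4=8
after add eax, 2: eax=3+2=5
cmp eax, 11  (cmp 5,11)
jne again: taken
after sub ebx, 4: ebx=8-4=4
after add eax, 2: eax=5+2=7
cmp eax, 11  (cmp 7,11)
jne again: taken
after sub ebx, 4: ebx=4-4=0
after add eax, 2: eax=7+2=9
After step 13: eax = 9.

9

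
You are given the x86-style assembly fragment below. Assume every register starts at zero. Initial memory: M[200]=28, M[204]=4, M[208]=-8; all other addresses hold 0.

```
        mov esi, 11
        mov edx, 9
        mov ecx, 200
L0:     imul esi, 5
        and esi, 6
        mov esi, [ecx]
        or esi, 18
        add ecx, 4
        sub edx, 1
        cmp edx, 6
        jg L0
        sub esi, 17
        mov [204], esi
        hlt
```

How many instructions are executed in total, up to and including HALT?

after mov esi, 11: esi=11
after mov edx, 9: edx=9
after mov ecx, 200: ecx=200
after imul esi, 5: esi=11*5=55
after and esi, 6: esi=55&6=6
after mov esi, [ecx]: esi=M[200]=28
after or esi, 18: esi=28|18=30
after add ecx, 4: ecx=200+4=204
after sub edx, 1: edx=9-1=8
cmp edx, 6  (cmp 8,6)
jg L0: taken
after imul esi, 5: esi=30*5=150
after and esi, 6: esi=150&6=6
after mov esi, [ecx]: esi=M[204]=4
after or esi, 18: esi=4|18=22
after add ecx, 4: ecx=204+4=208
after sub edx, 1: edx=8-1=7
cmp edx, 6  (cmp 7,6)
jg L0: taken
after imul esi, 5: esi=22*5=110
after and esi, 6: esi=110&6=6
after mov esi, [ecx]: esi=M[208]=-8
after or esi, 18: esi=(-8)|18=-6
after add ecx, 4: ecx=208+4=212
after sub edx, 1: edx=7-1=6
cmp edx, 6  (cmp 6,6)
jg L0: not taken
after sub esi, 17: esi=(-6)-17=-23
mov [204], esi → M[204]=-23
halt.
Total executed instructions: 30.

30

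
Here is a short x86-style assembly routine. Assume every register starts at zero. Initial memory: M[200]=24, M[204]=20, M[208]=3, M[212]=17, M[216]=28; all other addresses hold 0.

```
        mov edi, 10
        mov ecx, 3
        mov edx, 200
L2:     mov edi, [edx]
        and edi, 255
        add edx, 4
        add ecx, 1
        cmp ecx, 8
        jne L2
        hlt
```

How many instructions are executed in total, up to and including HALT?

after mov edi, 10: edi=10
after mov ecx, 3: ecx=3
after mov edx, 200: edx=200
after mov edi, [edx]: edi=M[200]=24
after and edi, 255: edi=24&255=24
after add edx, 4: edx=200+4=204
after add ecx, 1: ecx=3+1=4
cmp ecx, 8  (cmp 4,8)
jne L2: taken
after mov edi, [edx]: edi=M[204]=20
after and edi, 255: edi=20&255=20
after add edx, 4: edx=204+4=208
after add ecx, 1: ecx=4+1=5
cmp ecx, 8  (cmp 5,8)
jne L2: taken
after mov edi, [edx]: edi=M[208]=3
after and edi, 255: edi=3&255=3
after add edx, 4: edx=208+4=212
after add ecx, 1: ecx=5+1=6
cmp ecx, 8  (cmp 6,8)
jne L2: taken
after mov edi, [edx]: edi=M[212]=17
after and edi, 255: edi=17&255=17
after add edx, 4: edx=212+4=216
after add ecx, 1: ecx=6+1=7
cmp ecx, 8  (cmp 7,8)
jne L2: taken
after mov edi, [edx]: edi=M[216]=28
after and edi, 255: edi=28&255=28
after add edx, 4: edx=216+4=220
after add ecx, 1: ecx=7+1=8
cmp ecx, 8  (cmp 8,8)
jne L2: not taken
halt.
Total executed instructions: 34.

34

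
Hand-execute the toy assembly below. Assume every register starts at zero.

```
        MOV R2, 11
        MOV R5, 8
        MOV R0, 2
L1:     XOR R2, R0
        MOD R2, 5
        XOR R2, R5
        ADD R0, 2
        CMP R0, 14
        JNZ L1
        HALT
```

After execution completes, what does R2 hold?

R2=11
R5=8
R0=2
R2=11^2=9
R2=9%5=4
R2=4^8=12
R0=2+2=4
CMP R0, 14  (cmp 4,14)
JNZ L1: taken
R2=12^4=8
R2=8%5=3
R2=3^8=11
R0=4+2=6
CMP R0, 14  (cmp 6,14)
JNZ L1: taken
R2=11^6=13
R2=13%5=3
R2=3^8=11
R0=6+2=8
CMP R0, 14  (cmp 8,14)
JNZ L1: taken
R2=11^8=3
R2=3%5=3
R2=3^8=11
R0=8+2=10
CMP R0, 14  (cmp 10,14)
JNZ L1: taken
R2=11^10=1
R2=1%5=1
R2=1^8=9
R0=10+2=12
CMP R0, 14  (cmp 12,14)
JNZ L1: taken
R2=9^12=5
R2=5%5=0
R2=0^8=8
R0=12+2=14
CMP R0, 14  (cmp 14,14)
JNZ L1: not taken
halt.

8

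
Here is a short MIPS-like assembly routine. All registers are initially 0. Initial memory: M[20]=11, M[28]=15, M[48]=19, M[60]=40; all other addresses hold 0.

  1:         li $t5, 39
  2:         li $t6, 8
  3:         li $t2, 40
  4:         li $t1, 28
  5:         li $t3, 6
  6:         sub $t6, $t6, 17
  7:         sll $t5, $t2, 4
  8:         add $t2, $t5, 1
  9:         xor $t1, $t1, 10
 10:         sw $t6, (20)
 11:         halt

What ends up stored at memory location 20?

$t5=39
$t6=8
$t2=40
$t1=28
$t3=6
$t6=8-17=-9
$t5=40<<4=640
$t2=640+1=641
$t1=28^10=22
sw $t6, (20) → M[20]=-9
halt.

-9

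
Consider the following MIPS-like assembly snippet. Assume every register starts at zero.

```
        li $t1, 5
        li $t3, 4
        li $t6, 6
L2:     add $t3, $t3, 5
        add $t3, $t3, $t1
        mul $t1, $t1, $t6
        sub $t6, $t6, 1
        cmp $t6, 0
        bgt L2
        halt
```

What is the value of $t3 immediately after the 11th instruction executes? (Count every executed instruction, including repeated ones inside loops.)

after li $t1, 5: $t1=5
after li $t3, 4: $t3=4
after li $t6, 6: $t6=6
after add $t3, $t3, 5: $t3=4+5=9
after add $t3, $t3, $t1: $t3=9+5=14
after mul $t1, $t1, $t6: $t1=5*6=30
after sub $t6, $t6, 1: $t6=6-1=5
cmp $t6, 0  (cmp 5,0)
bgt L2: taken
after add $t3, $t3, 5: $t3=14+5=19
after add $t3, $t3, $t1: $t3=19+30=49
After step 11: $t3 = 49.

49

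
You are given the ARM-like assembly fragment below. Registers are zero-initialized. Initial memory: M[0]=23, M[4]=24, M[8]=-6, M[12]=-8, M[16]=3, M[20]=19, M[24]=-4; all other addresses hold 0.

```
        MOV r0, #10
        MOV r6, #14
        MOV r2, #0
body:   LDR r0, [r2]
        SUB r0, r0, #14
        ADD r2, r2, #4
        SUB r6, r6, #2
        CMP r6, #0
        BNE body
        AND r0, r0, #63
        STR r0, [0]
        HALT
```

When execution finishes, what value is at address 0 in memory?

46

MOV r0, #10 → r0=10
MOV r6, #14 → r6=14
MOV r2, #0 → r2=0
LDR r0, [r2] → r0=M[0]=23
SUB r0, r0, #14 → r0=23-14=9
ADD r2, r2, #4 → r2=0+4=4
SUB r6, r6, #2 → r6=14-2=12
CMP r6, #0  (cmp 12,0)
BNE body: taken
LDR r0, [r2] → r0=M[4]=24
SUB r0, r0, #14 → r0=24-14=10
ADD r2, r2, #4 → r2=4+4=8
SUB r6, r6, #2 → r6=12-2=10
CMP r6, #0  (cmp 10,0)
BNE body: taken
LDR r0, [r2] → r0=M[8]=-6
SUB r0, r0, #14 → r0=(-6)-14=-20
ADD r2, r2, #4 → r2=8+4=12
SUB r6, r6, #2 → r6=10-2=8
CMP r6, #0  (cmp 8,0)
BNE body: taken
LDR r0, [r2] → r0=M[12]=-8
SUB r0, r0, #14 → r0=(-8)-14=-22
ADD r2, r2, #4 → r2=12+4=16
SUB r6, r6, #2 → r6=8-2=6
CMP r6, #0  (cmp 6,0)
BNE body: taken
LDR r0, [r2] → r0=M[16]=3
SUB r0, r0, #14 → r0=3-14=-11
ADD r2, r2, #4 → r2=16+4=20
SUB r6, r6, #2 → r6=6-2=4
CMP r6, #0  (cmp 4,0)
BNE body: taken
LDR r0, [r2] → r0=M[20]=19
SUB r0, r0, #14 → r0=19-14=5
ADD r2, r2, #4 → r2=20+4=24
SUB r6, r6, #2 → r6=4-2=2
CMP r6, #0  (cmp 2,0)
BNE body: taken
LDR r0, [r2] → r0=M[24]=-4
SUB r0, r0, #14 → r0=(-4)-14=-18
ADD r2, r2, #4 → r2=24+4=28
SUB r6, r6, #2 → r6=2-2=0
CMP r6, #0  (cmp 0,0)
BNE body: not taken
AND r0, r0, #63 → r0=(-18)&63=46
STR r0, [0] → M[0]=46
halt.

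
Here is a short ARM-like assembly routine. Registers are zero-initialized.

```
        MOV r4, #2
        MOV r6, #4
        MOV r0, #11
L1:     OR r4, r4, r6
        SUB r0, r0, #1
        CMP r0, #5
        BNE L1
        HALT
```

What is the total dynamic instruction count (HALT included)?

28

MOV r4, #2 → r4=2
MOV r6, #4 → r6=4
MOV r0, #11 → r0=11
OR r4, r4, r6 → r4=2|4=6
SUB r0, r0, #1 → r0=11-1=10
CMP r0, #5  (cmp 10,5)
BNE L1: taken
OR r4, r4, r6 → r4=6|4=6
SUB r0, r0, #1 → r0=10-1=9
CMP r0, #5  (cmp 9,5)
BNE L1: taken
OR r4, r4, r6 → r4=6|4=6
SUB r0, r0, #1 → r0=9-1=8
CMP r0, #5  (cmp 8,5)
BNE L1: taken
OR r4, r4, r6 → r4=6|4=6
SUB r0, r0, #1 → r0=8-1=7
CMP r0, #5  (cmp 7,5)
BNE L1: taken
OR r4, r4, r6 → r4=6|4=6
SUB r0, r0, #1 → r0=7-1=6
CMP r0, #5  (cmp 6,5)
BNE L1: taken
OR r4, r4, r6 → r4=6|4=6
SUB r0, r0, #1 → r0=6-1=5
CMP r0, #5  (cmp 5,5)
BNE L1: not taken
halt.
Total executed instructions: 28.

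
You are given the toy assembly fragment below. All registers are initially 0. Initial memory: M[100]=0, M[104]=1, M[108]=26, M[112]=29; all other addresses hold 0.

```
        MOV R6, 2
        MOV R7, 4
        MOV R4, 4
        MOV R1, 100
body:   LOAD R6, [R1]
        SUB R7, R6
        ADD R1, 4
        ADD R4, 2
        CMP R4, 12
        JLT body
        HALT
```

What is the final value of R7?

-52

MOV R6, 2 → R6=2
MOV R7, 4 → R7=4
MOV R4, 4 → R4=4
MOV R1, 100 → R1=100
LOAD R6, [R1] → R6=M[100]=0
SUB R7, R6 → R7=4-0=4
ADD R1, 4 → R1=100+4=104
ADD R4, 2 → R4=4+2=6
CMP R4, 12  (cmp 6,12)
JLT body: taken
LOAD R6, [R1] → R6=M[104]=1
SUB R7, R6 → R7=4-1=3
ADD R1, 4 → R1=104+4=108
ADD R4, 2 → R4=6+2=8
CMP R4, 12  (cmp 8,12)
JLT body: taken
LOAD R6, [R1] → R6=M[108]=26
SUB R7, R6 → R7=3-26=-23
ADD R1, 4 → R1=108+4=112
ADD R4, 2 → R4=8+2=10
CMP R4, 12  (cmp 10,12)
JLT body: taken
LOAD R6, [R1] → R6=M[112]=29
SUB R7, R6 → R7=(-23)-29=-52
ADD R1, 4 → R1=112+4=116
ADD R4, 2 → R4=10+2=12
CMP R4, 12  (cmp 12,12)
JLT body: not taken
halt.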